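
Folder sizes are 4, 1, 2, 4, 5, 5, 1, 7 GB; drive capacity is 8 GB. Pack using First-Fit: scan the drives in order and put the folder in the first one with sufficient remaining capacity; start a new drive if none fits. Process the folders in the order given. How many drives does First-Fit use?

4 GB → drive 1 (remaining 4 GB)
1 GB → drive 1 (remaining 3 GB)
2 GB → drive 1 (remaining 1 GB)
4 GB → drive 2 (remaining 4 GB)
5 GB → drive 3 (remaining 3 GB)
5 GB → drive 4 (remaining 3 GB)
1 GB → drive 1 (remaining 0 GB)
7 GB → drive 5 (remaining 1 GB)

5 drives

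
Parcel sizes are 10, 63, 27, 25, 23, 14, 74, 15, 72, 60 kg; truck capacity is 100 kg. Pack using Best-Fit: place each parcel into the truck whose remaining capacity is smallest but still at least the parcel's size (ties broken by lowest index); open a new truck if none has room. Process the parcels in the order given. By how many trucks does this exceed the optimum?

Best-Fit: [10,63,27] [25,23,14] [74,15] [72] [60] → 5 trucks.
Total size 383 kg; any packing needs at least ⌈383/100⌉ = 4 trucks.
An optimal packing achieves that bound: [74,25] [72,27] [63,23,14] [60,15,10] → 4 trucks.
Excess: 5 − 4 = 1.

1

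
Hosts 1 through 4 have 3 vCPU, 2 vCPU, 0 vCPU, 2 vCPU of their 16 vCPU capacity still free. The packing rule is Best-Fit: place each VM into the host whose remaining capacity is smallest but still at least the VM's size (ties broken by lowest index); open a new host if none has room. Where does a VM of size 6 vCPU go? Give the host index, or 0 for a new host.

No host has ≥ 6 vCPU free, so a new host is opened.

0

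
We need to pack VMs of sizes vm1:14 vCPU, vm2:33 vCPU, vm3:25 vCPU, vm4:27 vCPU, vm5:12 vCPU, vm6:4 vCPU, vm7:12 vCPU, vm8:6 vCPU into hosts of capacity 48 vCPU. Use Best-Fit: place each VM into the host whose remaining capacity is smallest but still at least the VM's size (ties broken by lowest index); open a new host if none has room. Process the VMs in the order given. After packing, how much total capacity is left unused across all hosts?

host 1: place vm1 (14 vCPU), 34 vCPU left
host 1: place vm2 (33 vCPU), 1 vCPU left
host 2: place vm3 (25 vCPU), 23 vCPU left
host 3: place vm4 (27 vCPU), 21 vCPU left
host 3: place vm5 (12 vCPU), 9 vCPU left
host 3: place vm6 (4 vCPU), 5 vCPU left
host 2: place vm7 (12 vCPU), 11 vCPU left
host 2: place vm8 (6 vCPU), 5 vCPU left
3 hosts × 48 vCPU = 144 vCPU; used 133 vCPU; unused 11 vCPU.

11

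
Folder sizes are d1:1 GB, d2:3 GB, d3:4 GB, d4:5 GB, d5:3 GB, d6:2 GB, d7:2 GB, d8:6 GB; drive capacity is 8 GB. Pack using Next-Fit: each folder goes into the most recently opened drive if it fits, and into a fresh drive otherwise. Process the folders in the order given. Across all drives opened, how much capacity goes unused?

6

drive 1: place d1 (1 GB), 7 GB left
drive 1: place d2 (3 GB), 4 GB left
drive 1: place d3 (4 GB), 0 GB left
drive 2: place d4 (5 GB), 3 GB left
drive 2: place d5 (3 GB), 0 GB left
drive 3: place d6 (2 GB), 6 GB left
drive 3: place d7 (2 GB), 4 GB left
drive 4: place d8 (6 GB), 2 GB left
4 drives × 8 GB = 32 GB; used 26 GB; unused 6 GB.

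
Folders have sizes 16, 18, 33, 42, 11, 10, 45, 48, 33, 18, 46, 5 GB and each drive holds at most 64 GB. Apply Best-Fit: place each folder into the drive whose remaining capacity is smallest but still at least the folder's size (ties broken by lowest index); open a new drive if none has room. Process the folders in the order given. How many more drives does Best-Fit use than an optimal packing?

1

Best-Fit: [16,18] [33] [42,11,10] [45,18] [48,5] [33] [46] → 7 drives.
Total size 325 GB; any packing needs at least ⌈325/64⌉ = 6 drives.
An optimal packing achieves that bound: [48,16] [46,18] [45,18] [42,11,10] [33,5] [33] → 6 drives.
Excess: 7 − 6 = 1.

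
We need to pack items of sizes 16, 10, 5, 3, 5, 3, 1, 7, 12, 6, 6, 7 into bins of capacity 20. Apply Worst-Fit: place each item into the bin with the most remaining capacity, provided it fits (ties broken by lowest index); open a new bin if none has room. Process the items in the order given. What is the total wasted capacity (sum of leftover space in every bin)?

19

16 → bin 1 (remaining 4)
10 → bin 2 (remaining 10)
5 → bin 2 (remaining 5)
3 → bin 2 (remaining 2)
5 → bin 3 (remaining 15)
3 → bin 3 (remaining 12)
1 → bin 3 (remaining 11)
7 → bin 3 (remaining 4)
12 → bin 4 (remaining 8)
6 → bin 4 (remaining 2)
6 → bin 5 (remaining 14)
7 → bin 5 (remaining 7)
5 bins × 20 = 100; used 81; unused 19.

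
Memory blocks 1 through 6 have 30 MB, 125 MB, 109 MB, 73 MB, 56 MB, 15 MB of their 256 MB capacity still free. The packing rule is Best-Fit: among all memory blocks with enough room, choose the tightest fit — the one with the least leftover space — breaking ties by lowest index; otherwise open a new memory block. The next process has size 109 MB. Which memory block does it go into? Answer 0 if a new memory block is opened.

Memory blocks with room: memory block 2 (125 MB), memory block 3 (109 MB).
Tightest fit is memory block 3 with 109 MB free.

3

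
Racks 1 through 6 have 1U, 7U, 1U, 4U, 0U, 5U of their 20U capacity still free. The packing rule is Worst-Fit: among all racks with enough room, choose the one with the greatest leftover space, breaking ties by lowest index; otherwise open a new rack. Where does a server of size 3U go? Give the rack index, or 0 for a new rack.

Racks with room: rack 2 (7U), rack 4 (4U), rack 6 (5U).
Most room is rack 2 with 7U free.

2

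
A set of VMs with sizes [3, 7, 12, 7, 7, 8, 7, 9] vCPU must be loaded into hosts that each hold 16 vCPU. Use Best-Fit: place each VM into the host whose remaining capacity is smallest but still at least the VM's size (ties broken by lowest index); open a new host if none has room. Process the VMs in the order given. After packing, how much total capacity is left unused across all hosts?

20

host 1: place 3 vCPU, 13 vCPU left
host 1: place 7 vCPU, 6 vCPU left
host 2: place 12 vCPU, 4 vCPU left
host 3: place 7 vCPU, 9 vCPU left
host 3: place 7 vCPU, 2 vCPU left
host 4: place 8 vCPU, 8 vCPU left
host 4: place 7 vCPU, 1 vCPU left
host 5: place 9 vCPU, 7 vCPU left
5 hosts × 16 vCPU = 80 vCPU; used 60 vCPU; unused 20 vCPU.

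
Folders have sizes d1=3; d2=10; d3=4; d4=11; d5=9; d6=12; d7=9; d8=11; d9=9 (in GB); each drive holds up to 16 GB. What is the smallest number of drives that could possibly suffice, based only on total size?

5

Total size = 3 + 10 + 4 + 11 + 9 + 12 + 9 + 11 + 9 = 78 GB.
⌈78 / 16⌉ = 5.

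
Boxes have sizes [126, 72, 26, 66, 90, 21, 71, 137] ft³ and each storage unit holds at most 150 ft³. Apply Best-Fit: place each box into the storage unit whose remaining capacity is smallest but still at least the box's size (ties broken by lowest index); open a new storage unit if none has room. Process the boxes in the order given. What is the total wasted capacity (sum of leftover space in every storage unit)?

141

126 ft³ → storage unit 1 (remaining 24 ft³)
72 ft³ → storage unit 2 (remaining 78 ft³)
26 ft³ → storage unit 2 (remaining 52 ft³)
66 ft³ → storage unit 3 (remaining 84 ft³)
90 ft³ → storage unit 4 (remaining 60 ft³)
21 ft³ → storage unit 1 (remaining 3 ft³)
71 ft³ → storage unit 3 (remaining 13 ft³)
137 ft³ → storage unit 5 (remaining 13 ft³)
5 storage units × 150 ft³ = 750 ft³; used 609 ft³; unused 141 ft³.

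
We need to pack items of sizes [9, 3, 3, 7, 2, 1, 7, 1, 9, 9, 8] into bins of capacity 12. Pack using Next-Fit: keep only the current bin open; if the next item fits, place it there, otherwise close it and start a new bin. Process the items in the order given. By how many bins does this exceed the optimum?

0

Next-Fit: [9,3] [3,7,2] [1,7,1] [9] [9] [8] → 6 bins.
6 items exceed 6 (half the capacity), and no two of those can share a bin, so at least 6 bins are needed.
So 6 is already optimal.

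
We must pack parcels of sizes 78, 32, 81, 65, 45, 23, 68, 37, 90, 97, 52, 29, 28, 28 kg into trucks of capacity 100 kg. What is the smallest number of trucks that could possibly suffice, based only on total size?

8

Total size = 78 + 32 + 81 + 65 + 45 + 23 + 68 + 37 + 90 + 97 + 52 + 29 + 28 + 28 = 753 kg.
⌈753 / 100⌉ = 8.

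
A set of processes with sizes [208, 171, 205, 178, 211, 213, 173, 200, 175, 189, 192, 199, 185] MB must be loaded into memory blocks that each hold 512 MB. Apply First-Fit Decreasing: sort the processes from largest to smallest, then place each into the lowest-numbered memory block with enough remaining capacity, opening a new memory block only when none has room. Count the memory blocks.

7 memory blocks

Sorted descending: 213, 211, 208, 205, 200, 199, 192, 189, 185, 178, 175, 173, 171.
Put 213 MB in memory block 1; 299 MB remain.
Put 211 MB in memory block 1; 88 MB remain.
Put 208 MB in memory block 2; 304 MB remain.
Put 205 MB in memory block 2; 99 MB remain.
Put 200 MB in memory block 3; 312 MB remain.
Put 199 MB in memory block 3; 113 MB remain.
Put 192 MB in memory block 4; 320 MB remain.
Put 189 MB in memory block 4; 131 MB remain.
Put 185 MB in memory block 5; 327 MB remain.
Put 178 MB in memory block 5; 149 MB remain.
Put 175 MB in memory block 6; 337 MB remain.
Put 173 MB in memory block 6; 164 MB remain.
Put 171 MB in memory block 7; 341 MB remain.
Final memory blocks: [213,211] [208,205] [200,199] [192,189] [185,178] [175,173] [171].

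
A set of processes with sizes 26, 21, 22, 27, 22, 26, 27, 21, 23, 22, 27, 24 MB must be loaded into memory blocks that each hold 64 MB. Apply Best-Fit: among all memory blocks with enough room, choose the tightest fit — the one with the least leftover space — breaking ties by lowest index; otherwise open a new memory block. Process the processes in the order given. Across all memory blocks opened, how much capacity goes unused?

96

memory block 1: place 26 MB, 38 MB left
memory block 1: place 21 MB, 17 MB left
memory block 2: place 22 MB, 42 MB left
memory block 2: place 27 MB, 15 MB left
memory block 3: place 22 MB, 42 MB left
memory block 3: place 26 MB, 16 MB left
memory block 4: place 27 MB, 37 MB left
memory block 4: place 21 MB, 16 MB left
memory block 5: place 23 MB, 41 MB left
memory block 5: place 22 MB, 19 MB left
memory block 6: place 27 MB, 37 MB left
memory block 6: place 24 MB, 13 MB left
6 memory blocks × 64 MB = 384 MB; used 288 MB; unused 96 MB.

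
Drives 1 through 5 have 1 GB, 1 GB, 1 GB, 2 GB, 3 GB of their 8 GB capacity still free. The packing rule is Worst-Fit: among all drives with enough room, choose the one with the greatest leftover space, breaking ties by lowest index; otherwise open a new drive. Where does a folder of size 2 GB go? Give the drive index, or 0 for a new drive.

Drives with room: drive 4 (2 GB), drive 5 (3 GB).
Most room is drive 5 with 3 GB free.

5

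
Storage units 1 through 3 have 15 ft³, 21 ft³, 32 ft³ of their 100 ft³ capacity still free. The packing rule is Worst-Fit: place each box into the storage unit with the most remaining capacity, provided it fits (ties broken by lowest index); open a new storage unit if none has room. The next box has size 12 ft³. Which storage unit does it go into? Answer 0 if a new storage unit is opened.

Storage units with room: storage unit 1 (15 ft³), storage unit 2 (21 ft³), storage unit 3 (32 ft³).
Most room is storage unit 3 with 32 ft³ free.

3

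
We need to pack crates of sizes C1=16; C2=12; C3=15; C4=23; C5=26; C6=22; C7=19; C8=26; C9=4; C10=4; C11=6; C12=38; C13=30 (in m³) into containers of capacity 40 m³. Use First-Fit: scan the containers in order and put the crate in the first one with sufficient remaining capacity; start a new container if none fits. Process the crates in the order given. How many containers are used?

Put C1 (16 m³) in container 1; 24 m³ remain.
Put C2 (12 m³) in container 1; 12 m³ remain.
Put C3 (15 m³) in container 2; 25 m³ remain.
Put C4 (23 m³) in container 2; 2 m³ remain.
Put C5 (26 m³) in container 3; 14 m³ remain.
Put C6 (22 m³) in container 4; 18 m³ remain.
Put C7 (19 m³) in container 5; 21 m³ remain.
Put C8 (26 m³) in container 6; 14 m³ remain.
Put C9 (4 m³) in container 1; 8 m³ remain.
Put C10 (4 m³) in container 1; 4 m³ remain.
Put C11 (6 m³) in container 3; 8 m³ remain.
Put C12 (38 m³) in container 7; 2 m³ remain.
Put C13 (30 m³) in container 8; 10 m³ remain.

8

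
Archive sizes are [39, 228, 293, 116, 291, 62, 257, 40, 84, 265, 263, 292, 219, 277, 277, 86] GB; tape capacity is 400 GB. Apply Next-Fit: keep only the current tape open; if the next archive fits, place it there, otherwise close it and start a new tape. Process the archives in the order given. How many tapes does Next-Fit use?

11

tape 1: place 39 GB, 361 GB left
tape 1: place 228 GB, 133 GB left
tape 2: place 293 GB, 107 GB left
tape 3: place 116 GB, 284 GB left
tape 4: place 291 GB, 109 GB left
tape 4: place 62 GB, 47 GB left
tape 5: place 257 GB, 143 GB left
tape 5: place 40 GB, 103 GB left
tape 5: place 84 GB, 19 GB left
tape 6: place 265 GB, 135 GB left
tape 7: place 263 GB, 137 GB left
tape 8: place 292 GB, 108 GB left
tape 9: place 219 GB, 181 GB left
tape 10: place 277 GB, 123 GB left
tape 11: place 277 GB, 123 GB left
tape 11: place 86 GB, 37 GB left
Final tapes: [39,228] [293] [116] [291,62] [257,40,84] [265] [263] [292] [219] [277] [277,86].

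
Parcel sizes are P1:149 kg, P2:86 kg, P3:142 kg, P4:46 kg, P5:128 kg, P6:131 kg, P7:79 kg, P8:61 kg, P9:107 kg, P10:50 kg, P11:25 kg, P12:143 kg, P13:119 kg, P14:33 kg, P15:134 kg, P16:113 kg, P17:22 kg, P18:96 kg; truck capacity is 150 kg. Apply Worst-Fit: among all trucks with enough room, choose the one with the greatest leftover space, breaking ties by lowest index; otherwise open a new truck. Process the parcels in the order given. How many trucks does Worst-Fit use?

P1 (149 kg) → truck 1 (remaining 1 kg)
P2 (86 kg) → truck 2 (remaining 64 kg)
P3 (142 kg) → truck 3 (remaining 8 kg)
P4 (46 kg) → truck 2 (remaining 18 kg)
P5 (128 kg) → truck 4 (remaining 22 kg)
P6 (131 kg) → truck 5 (remaining 19 kg)
P7 (79 kg) → truck 6 (remaining 71 kg)
P8 (61 kg) → truck 6 (remaining 10 kg)
P9 (107 kg) → truck 7 (remaining 43 kg)
P10 (50 kg) → truck 8 (remaining 100 kg)
P11 (25 kg) → truck 8 (remaining 75 kg)
P12 (143 kg) → truck 9 (remaining 7 kg)
P13 (119 kg) → truck 10 (remaining 31 kg)
P14 (33 kg) → truck 8 (remaining 42 kg)
P15 (134 kg) → truck 11 (remaining 16 kg)
P16 (113 kg) → truck 12 (remaining 37 kg)
P17 (22 kg) → truck 7 (remaining 21 kg)
P18 (96 kg) → truck 13 (remaining 54 kg)

13 trucks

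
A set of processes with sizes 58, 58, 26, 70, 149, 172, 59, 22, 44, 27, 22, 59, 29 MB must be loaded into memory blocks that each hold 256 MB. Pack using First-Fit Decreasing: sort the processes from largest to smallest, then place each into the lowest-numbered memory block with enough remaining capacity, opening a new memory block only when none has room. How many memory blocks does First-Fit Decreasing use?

Sorted descending: 172, 149, 70, 59, 59, 58, 58, 44, 29, 27, 26, 22, 22.
memory block 1: place 172 MB, 84 MB left
memory block 2: place 149 MB, 107 MB left
memory block 1: place 70 MB, 14 MB left
memory block 2: place 59 MB, 48 MB left
memory block 3: place 59 MB, 197 MB left
memory block 3: place 58 MB, 139 MB left
memory block 3: place 58 MB, 81 MB left
memory block 2: place 44 MB, 4 MB left
memory block 3: place 29 MB, 52 MB left
memory block 3: place 27 MB, 25 MB left
memory block 4: place 26 MB, 230 MB left
memory block 3: place 22 MB, 3 MB left
memory block 4: place 22 MB, 208 MB left

4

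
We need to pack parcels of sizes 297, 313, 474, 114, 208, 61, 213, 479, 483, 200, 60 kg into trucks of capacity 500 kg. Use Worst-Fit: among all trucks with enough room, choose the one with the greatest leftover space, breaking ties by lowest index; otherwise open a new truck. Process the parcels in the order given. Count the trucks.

7

truck 1: place 297 kg, 203 kg left
truck 2: place 313 kg, 187 kg left
truck 3: place 474 kg, 26 kg left
truck 1: place 114 kg, 89 kg left
truck 4: place 208 kg, 292 kg left
truck 4: place 61 kg, 231 kg left
truck 4: place 213 kg, 18 kg left
truck 5: place 479 kg, 21 kg left
truck 6: place 483 kg, 17 kg left
truck 7: place 200 kg, 300 kg left
truck 7: place 60 kg, 240 kg left
Final trucks: [297,114] [313] [474] [208,61,213] [479] [483] [200,60].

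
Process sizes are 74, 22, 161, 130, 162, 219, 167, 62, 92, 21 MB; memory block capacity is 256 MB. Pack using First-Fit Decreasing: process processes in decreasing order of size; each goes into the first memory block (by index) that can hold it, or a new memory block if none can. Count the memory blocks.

5 memory blocks

Sorted descending: 219, 167, 162, 161, 130, 92, 74, 62, 22, 21.
Put 219 MB in memory block 1; 37 MB remain.
Put 167 MB in memory block 2; 89 MB remain.
Put 162 MB in memory block 3; 94 MB remain.
Put 161 MB in memory block 4; 95 MB remain.
Put 130 MB in memory block 5; 126 MB remain.
Put 92 MB in memory block 3; 2 MB remain.
Put 74 MB in memory block 2; 15 MB remain.
Put 62 MB in memory block 4; 33 MB remain.
Put 22 MB in memory block 1; 15 MB remain.
Put 21 MB in memory block 4; 12 MB remain.
Final memory blocks: [219,22] [167,74] [162,92] [161,62,21] [130].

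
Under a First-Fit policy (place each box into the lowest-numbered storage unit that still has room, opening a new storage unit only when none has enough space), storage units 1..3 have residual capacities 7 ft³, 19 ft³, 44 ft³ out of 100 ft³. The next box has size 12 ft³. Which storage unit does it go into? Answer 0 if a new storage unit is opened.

Storage units with room: storage unit 2 (19 ft³), storage unit 3 (44 ft³).
The first with room is storage unit 2.

2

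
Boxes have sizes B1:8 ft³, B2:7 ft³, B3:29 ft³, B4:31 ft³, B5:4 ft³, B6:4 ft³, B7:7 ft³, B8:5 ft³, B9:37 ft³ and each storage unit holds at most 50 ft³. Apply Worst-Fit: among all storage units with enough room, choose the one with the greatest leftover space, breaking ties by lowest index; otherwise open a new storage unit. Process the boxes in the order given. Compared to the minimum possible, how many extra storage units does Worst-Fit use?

0

Worst-Fit: [8,7,29,5] [31,4,4,7] [37] → 3 storage units.
Total size 132 ft³; any packing needs at least ⌈132/50⌉ = 3 storage units.
So 3 is already optimal.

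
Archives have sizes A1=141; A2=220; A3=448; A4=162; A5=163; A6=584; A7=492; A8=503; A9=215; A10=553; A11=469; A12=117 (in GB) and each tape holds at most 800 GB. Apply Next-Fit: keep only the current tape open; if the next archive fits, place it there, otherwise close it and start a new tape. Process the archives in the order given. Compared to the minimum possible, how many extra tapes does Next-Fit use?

1

Next-Fit: [141,220] [448,162,163] [584] [492] [503,215] [553] [469,117] → 7 tapes.
Total size 4067 GB; any packing needs at least ⌈4067/800⌉ = 6 tapes.
An optimal packing achieves that bound: [584,215] [553,220] [503,163,117] [492,162,141] [469] [448] → 6 tapes.
Excess: 7 − 6 = 1.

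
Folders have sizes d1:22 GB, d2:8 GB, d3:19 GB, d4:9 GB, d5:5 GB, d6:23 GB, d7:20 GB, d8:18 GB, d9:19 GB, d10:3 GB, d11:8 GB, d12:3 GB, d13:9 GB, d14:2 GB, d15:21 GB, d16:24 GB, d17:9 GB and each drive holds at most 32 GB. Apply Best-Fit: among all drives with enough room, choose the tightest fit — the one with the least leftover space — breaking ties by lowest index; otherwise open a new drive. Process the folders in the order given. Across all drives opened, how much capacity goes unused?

34

d1 (22 GB) → drive 1 (remaining 10 GB)
d2 (8 GB) → drive 1 (remaining 2 GB)
d3 (19 GB) → drive 2 (remaining 13 GB)
d4 (9 GB) → drive 2 (remaining 4 GB)
d5 (5 GB) → drive 3 (remaining 27 GB)
d6 (23 GB) → drive 3 (remaining 4 GB)
d7 (20 GB) → drive 4 (remaining 12 GB)
d8 (18 GB) → drive 5 (remaining 14 GB)
d9 (19 GB) → drive 6 (remaining 13 GB)
d10 (3 GB) → drive 2 (remaining 1 GB)
d11 (8 GB) → drive 4 (remaining 4 GB)
d12 (3 GB) → drive 3 (remaining 1 GB)
d13 (9 GB) → drive 6 (remaining 4 GB)
d14 (2 GB) → drive 1 (remaining 0 GB)
d15 (21 GB) → drive 7 (remaining 11 GB)
d16 (24 GB) → drive 8 (remaining 8 GB)
d17 (9 GB) → drive 7 (remaining 2 GB)
8 drives × 32 GB = 256 GB; used 222 GB; unused 34 GB.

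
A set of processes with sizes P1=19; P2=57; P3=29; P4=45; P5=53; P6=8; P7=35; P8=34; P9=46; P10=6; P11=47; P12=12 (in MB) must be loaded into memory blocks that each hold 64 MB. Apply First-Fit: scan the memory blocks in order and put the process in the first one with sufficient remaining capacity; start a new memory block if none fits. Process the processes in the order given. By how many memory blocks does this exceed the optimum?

1

First-Fit: [19,29,8,6] [57] [45,12] [53] [35] [34] [46] [47] → 8 memory blocks.
Total size 391 MB; any packing needs at least ⌈391/64⌉ = 7 memory blocks.
An optimal packing achieves that bound: [57,6] [53,8] [47,12] [46] [45,19] [35,29] [34] → 7 memory blocks.
Excess: 8 − 7 = 1.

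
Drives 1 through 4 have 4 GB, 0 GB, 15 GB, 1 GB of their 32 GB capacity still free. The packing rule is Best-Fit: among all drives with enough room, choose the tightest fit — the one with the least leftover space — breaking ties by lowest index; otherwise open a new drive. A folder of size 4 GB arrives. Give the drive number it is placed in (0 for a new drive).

1

Drives with room: drive 1 (4 GB), drive 3 (15 GB).
Tightest fit is drive 1 with 4 GB free.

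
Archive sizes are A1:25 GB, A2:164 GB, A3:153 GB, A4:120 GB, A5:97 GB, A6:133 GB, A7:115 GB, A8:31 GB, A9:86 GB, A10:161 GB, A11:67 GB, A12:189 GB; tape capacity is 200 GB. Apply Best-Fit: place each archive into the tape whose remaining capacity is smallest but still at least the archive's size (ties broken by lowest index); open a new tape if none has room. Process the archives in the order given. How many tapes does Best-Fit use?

tape 1: place A1 (25 GB), 175 GB left
tape 1: place A2 (164 GB), 11 GB left
tape 2: place A3 (153 GB), 47 GB left
tape 3: place A4 (120 GB), 80 GB left
tape 4: place A5 (97 GB), 103 GB left
tape 5: place A6 (133 GB), 67 GB left
tape 6: place A7 (115 GB), 85 GB left
tape 2: place A8 (31 GB), 16 GB left
tape 4: place A9 (86 GB), 17 GB left
tape 7: place A10 (161 GB), 39 GB left
tape 5: place A11 (67 GB), 0 GB left
tape 8: place A12 (189 GB), 11 GB left
Final tapes: [25,164] [153,31] [120] [97,86] [133,67] [115] [161] [189].

8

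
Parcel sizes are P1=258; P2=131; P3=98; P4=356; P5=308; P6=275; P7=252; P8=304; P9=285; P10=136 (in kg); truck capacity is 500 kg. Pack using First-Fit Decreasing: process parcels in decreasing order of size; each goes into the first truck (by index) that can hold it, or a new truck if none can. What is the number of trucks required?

7 trucks

Sorted descending: 356, 308, 304, 285, 275, 258, 252, 136, 131, 98.
Put 356 kg in truck 1; 144 kg remain.
Put 308 kg in truck 2; 192 kg remain.
Put 304 kg in truck 3; 196 kg remain.
Put 285 kg in truck 4; 215 kg remain.
Put 275 kg in truck 5; 225 kg remain.
Put 258 kg in truck 6; 242 kg remain.
Put 252 kg in truck 7; 248 kg remain.
Put 136 kg in truck 1; 8 kg remain.
Put 131 kg in truck 2; 61 kg remain.
Put 98 kg in truck 3; 98 kg remain.
Final trucks: [356,136] [308,131] [304,98] [285] [275] [258] [252].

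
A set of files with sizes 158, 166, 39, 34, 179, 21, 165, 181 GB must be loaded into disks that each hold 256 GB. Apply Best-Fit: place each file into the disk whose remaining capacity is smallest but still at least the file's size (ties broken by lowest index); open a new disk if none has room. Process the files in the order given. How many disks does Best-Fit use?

Put 158 GB in disk 1; 98 GB remain.
Put 166 GB in disk 2; 90 GB remain.
Put 39 GB in disk 2; 51 GB remain.
Put 34 GB in disk 2; 17 GB remain.
Put 179 GB in disk 3; 77 GB remain.
Put 21 GB in disk 3; 56 GB remain.
Put 165 GB in disk 4; 91 GB remain.
Put 181 GB in disk 5; 75 GB remain.

5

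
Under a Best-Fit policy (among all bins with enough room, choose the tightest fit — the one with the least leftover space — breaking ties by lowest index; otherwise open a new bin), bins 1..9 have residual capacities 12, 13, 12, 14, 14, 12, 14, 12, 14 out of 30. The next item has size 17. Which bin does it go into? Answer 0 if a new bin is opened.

No bin has ≥ 17 free, so a new bin is opened.

0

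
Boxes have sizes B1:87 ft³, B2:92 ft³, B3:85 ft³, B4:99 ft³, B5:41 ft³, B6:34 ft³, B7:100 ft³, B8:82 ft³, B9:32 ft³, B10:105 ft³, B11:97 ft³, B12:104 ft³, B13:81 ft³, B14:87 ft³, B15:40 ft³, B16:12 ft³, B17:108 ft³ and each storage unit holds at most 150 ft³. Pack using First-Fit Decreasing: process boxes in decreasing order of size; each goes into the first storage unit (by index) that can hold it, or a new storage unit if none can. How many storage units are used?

Sorted descending: 108, 105, 104, 100, 99, 97, 92, 87, 87, 85, 82, 81, 41, 40, 34, 32, 12.
storage unit 1: place 108 ft³, 42 ft³ left
storage unit 2: place 105 ft³, 45 ft³ left
storage unit 3: place 104 ft³, 46 ft³ left
storage unit 4: place 100 ft³, 50 ft³ left
storage unit 5: place 99 ft³, 51 ft³ left
storage unit 6: place 97 ft³, 53 ft³ left
storage unit 7: place 92 ft³, 58 ft³ left
storage unit 8: place 87 ft³, 63 ft³ left
storage unit 9: place 87 ft³, 63 ft³ left
storage unit 10: place 85 ft³, 65 ft³ left
storage unit 11: place 82 ft³, 68 ft³ left
storage unit 12: place 81 ft³, 69 ft³ left
storage unit 1: place 41 ft³, 1 ft³ left
storage unit 2: place 40 ft³, 5 ft³ left
storage unit 3: place 34 ft³, 12 ft³ left
storage unit 4: place 32 ft³, 18 ft³ left
storage unit 3: place 12 ft³, 0 ft³ left

12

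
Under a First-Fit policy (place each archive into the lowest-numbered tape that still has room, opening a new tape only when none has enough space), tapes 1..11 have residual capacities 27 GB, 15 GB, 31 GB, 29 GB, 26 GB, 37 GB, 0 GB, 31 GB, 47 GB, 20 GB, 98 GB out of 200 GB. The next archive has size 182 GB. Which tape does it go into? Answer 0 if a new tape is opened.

No tape has ≥ 182 GB free, so a new tape is opened.

0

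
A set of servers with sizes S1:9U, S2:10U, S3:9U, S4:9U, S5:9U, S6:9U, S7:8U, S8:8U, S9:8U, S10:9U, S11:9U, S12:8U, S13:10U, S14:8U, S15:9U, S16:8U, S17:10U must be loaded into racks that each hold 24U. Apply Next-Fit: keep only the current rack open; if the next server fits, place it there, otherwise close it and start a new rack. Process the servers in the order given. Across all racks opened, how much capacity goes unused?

Put S1 (9U) in rack 1; 15U remain.
Put S2 (10U) in rack 1; 5U remain.
Put S3 (9U) in rack 2; 15U remain.
Put S4 (9U) in rack 2; 6U remain.
Put S5 (9U) in rack 3; 15U remain.
Put S6 (9U) in rack 3; 6U remain.
Put S7 (8U) in rack 4; 16U remain.
Put S8 (8U) in rack 4; 8U remain.
Put S9 (8U) in rack 4; 0U remain.
Put S10 (9U) in rack 5; 15U remain.
Put S11 (9U) in rack 5; 6U remain.
Put S12 (8U) in rack 6; 16U remain.
Put S13 (10U) in rack 6; 6U remain.
Put S14 (8U) in rack 7; 16U remain.
Put S15 (9U) in rack 7; 7U remain.
Put S16 (8U) in rack 8; 16U remain.
Put S17 (10U) in rack 8; 6U remain.
8 racks × 24U = 192U; used 150U; unused 42U.

42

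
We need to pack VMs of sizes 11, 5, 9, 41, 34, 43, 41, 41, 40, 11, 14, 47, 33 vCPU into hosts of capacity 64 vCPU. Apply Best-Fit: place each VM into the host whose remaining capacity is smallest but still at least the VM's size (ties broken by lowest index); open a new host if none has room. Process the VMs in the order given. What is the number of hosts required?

Put 11 vCPU in host 1; 53 vCPU remain.
Put 5 vCPU in host 1; 48 vCPU remain.
Put 9 vCPU in host 1; 39 vCPU remain.
Put 41 vCPU in host 2; 23 vCPU remain.
Put 34 vCPU in host 1; 5 vCPU remain.
Put 43 vCPU in host 3; 21 vCPU remain.
Put 41 vCPU in host 4; 23 vCPU remain.
Put 41 vCPU in host 5; 23 vCPU remain.
Put 40 vCPU in host 6; 24 vCPU remain.
Put 11 vCPU in host 3; 10 vCPU remain.
Put 14 vCPU in host 2; 9 vCPU remain.
Put 47 vCPU in host 7; 17 vCPU remain.
Put 33 vCPU in host 8; 31 vCPU remain.

8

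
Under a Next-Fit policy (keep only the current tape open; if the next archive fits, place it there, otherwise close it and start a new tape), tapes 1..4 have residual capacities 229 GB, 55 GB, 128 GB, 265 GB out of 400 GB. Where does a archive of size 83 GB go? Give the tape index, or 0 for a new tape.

Next-Fit only looks at tape 4, which has 265 GB free.
83 GB fits there.

4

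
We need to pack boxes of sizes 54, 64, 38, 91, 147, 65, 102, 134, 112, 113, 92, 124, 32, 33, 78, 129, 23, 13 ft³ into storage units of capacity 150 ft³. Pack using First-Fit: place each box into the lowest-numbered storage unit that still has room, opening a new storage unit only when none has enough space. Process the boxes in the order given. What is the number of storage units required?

12

storage unit 1: place 54 ft³, 96 ft³ left
storage unit 1: place 64 ft³, 32 ft³ left
storage unit 2: place 38 ft³, 112 ft³ left
storage unit 2: place 91 ft³, 21 ft³ left
storage unit 3: place 147 ft³, 3 ft³ left
storage unit 4: place 65 ft³, 85 ft³ left
storage unit 5: place 102 ft³, 48 ft³ left
storage unit 6: place 134 ft³, 16 ft³ left
storage unit 7: place 112 ft³, 38 ft³ left
storage unit 8: place 113 ft³, 37 ft³ left
storage unit 9: place 92 ft³, 58 ft³ left
storage unit 10: place 124 ft³, 26 ft³ left
storage unit 1: place 32 ft³, 0 ft³ left
storage unit 4: place 33 ft³, 52 ft³ left
storage unit 11: place 78 ft³, 72 ft³ left
storage unit 12: place 129 ft³, 21 ft³ left
storage unit 4: place 23 ft³, 29 ft³ left
storage unit 2: place 13 ft³, 8 ft³ left
Final storage units: [54,64,32] [38,91,13] [147] [65,33,23] [102] [134] [112] [113] [92] [124] [78] [129].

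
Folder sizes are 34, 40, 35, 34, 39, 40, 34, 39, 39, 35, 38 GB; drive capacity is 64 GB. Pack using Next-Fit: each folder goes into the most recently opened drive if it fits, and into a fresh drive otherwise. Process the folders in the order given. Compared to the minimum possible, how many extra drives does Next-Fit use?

Next-Fit: [34] [40] [35] [34] [39] [40] [34] [39] [39] [35] [38] → 11 drives.
11 folders exceed 32 GB (half the capacity), and no two of those can share a drive, so at least 11 drives are needed.
So 11 is already optimal.

0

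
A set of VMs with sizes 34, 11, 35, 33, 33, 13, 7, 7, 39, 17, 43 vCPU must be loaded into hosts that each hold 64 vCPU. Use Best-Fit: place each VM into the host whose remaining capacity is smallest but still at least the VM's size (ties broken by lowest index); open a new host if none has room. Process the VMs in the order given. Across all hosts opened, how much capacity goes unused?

34 vCPU → host 1 (remaining 30 vCPU)
11 vCPU → host 1 (remaining 19 vCPU)
35 vCPU → host 2 (remaining 29 vCPU)
33 vCPU → host 3 (remaining 31 vCPU)
33 vCPU → host 4 (remaining 31 vCPU)
13 vCPU → host 1 (remaining 6 vCPU)
7 vCPU → host 2 (remaining 22 vCPU)
7 vCPU → host 2 (remaining 15 vCPU)
39 vCPU → host 5 (remaining 25 vCPU)
17 vCPU → host 5 (remaining 8 vCPU)
43 vCPU → host 6 (remaining 21 vCPU)
6 hosts × 64 vCPU = 384 vCPU; used 272 vCPU; unused 112 vCPU.

112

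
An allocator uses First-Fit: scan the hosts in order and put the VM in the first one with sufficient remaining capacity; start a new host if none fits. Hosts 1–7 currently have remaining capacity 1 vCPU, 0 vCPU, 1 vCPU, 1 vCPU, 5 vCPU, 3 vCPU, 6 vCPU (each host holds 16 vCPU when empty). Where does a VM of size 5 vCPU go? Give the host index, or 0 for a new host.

Hosts with room: host 5 (5 vCPU), host 7 (6 vCPU).
The first with room is host 5.

5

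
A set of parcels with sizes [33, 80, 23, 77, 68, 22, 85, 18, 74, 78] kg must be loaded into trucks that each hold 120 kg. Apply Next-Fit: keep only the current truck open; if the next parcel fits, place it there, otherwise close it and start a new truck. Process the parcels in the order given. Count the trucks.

Put 33 kg in truck 1; 87 kg remain.
Put 80 kg in truck 1; 7 kg remain.
Put 23 kg in truck 2; 97 kg remain.
Put 77 kg in truck 2; 20 kg remain.
Put 68 kg in truck 3; 52 kg remain.
Put 22 kg in truck 3; 30 kg remain.
Put 85 kg in truck 4; 35 kg remain.
Put 18 kg in truck 4; 17 kg remain.
Put 74 kg in truck 5; 46 kg remain.
Put 78 kg in truck 6; 42 kg remain.
Final trucks: [33,80] [23,77] [68,22] [85,18] [74] [78].

6 trucks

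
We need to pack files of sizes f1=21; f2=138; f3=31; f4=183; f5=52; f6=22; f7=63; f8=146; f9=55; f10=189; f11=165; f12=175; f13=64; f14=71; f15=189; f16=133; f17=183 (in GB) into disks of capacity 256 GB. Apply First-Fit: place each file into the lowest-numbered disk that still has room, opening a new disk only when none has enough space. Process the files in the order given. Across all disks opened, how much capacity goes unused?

disk 1: place f1 (21 GB), 235 GB left
disk 1: place f2 (138 GB), 97 GB left
disk 1: place f3 (31 GB), 66 GB left
disk 2: place f4 (183 GB), 73 GB left
disk 1: place f5 (52 GB), 14 GB left
disk 2: place f6 (22 GB), 51 GB left
disk 3: place f7 (63 GB), 193 GB left
disk 3: place f8 (146 GB), 47 GB left
disk 4: place f9 (55 GB), 201 GB left
disk 4: place f10 (189 GB), 12 GB left
disk 5: place f11 (165 GB), 91 GB left
disk 6: place f12 (175 GB), 81 GB left
disk 5: place f13 (64 GB), 27 GB left
disk 6: place f14 (71 GB), 10 GB left
disk 7: place f15 (189 GB), 67 GB left
disk 8: place f16 (133 GB), 123 GB left
disk 9: place f17 (183 GB), 73 GB left
9 disks × 256 GB = 2304 GB; used 1880 GB; unused 424 GB.

424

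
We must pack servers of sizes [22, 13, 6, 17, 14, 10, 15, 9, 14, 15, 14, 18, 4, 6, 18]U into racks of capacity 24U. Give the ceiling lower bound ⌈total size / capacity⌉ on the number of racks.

9

Total size = 22 + 13 + 6 + 17 + 14 + 10 + 15 + 9 + 14 + 15 + 14 + 18 + 4 + 6 + 18 = 195U.
⌈195 / 24⌉ = 9.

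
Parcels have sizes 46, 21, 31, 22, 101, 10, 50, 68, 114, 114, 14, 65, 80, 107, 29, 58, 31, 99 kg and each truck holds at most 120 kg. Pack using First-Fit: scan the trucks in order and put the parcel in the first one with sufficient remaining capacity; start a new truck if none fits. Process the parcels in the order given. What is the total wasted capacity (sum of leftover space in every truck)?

46 kg → truck 1 (remaining 74 kg)
21 kg → truck 1 (remaining 53 kg)
31 kg → truck 1 (remaining 22 kg)
22 kg → truck 1 (remaining 0 kg)
101 kg → truck 2 (remaining 19 kg)
10 kg → truck 2 (remaining 9 kg)
50 kg → truck 3 (remaining 70 kg)
68 kg → truck 3 (remaining 2 kg)
114 kg → truck 4 (remaining 6 kg)
114 kg → truck 5 (remaining 6 kg)
14 kg → truck 6 (remaining 106 kg)
65 kg → truck 6 (remaining 41 kg)
80 kg → truck 7 (remaining 40 kg)
107 kg → truck 8 (remaining 13 kg)
29 kg → truck 6 (remaining 12 kg)
58 kg → truck 9 (remaining 62 kg)
31 kg → truck 7 (remaining 9 kg)
99 kg → truck 10 (remaining 21 kg)
10 trucks × 120 kg = 1200 kg; used 1060 kg; unused 140 kg.

140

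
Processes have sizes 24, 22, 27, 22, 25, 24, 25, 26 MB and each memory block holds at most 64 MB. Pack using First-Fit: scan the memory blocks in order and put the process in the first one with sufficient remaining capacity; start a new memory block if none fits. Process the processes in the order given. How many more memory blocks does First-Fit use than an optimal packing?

0

First-Fit: [24,22] [27,22] [25,24] [25,26] → 4 memory blocks.
Total size 195 MB; any packing needs at least ⌈195/64⌉ = 4 memory blocks.
So 4 is already optimal.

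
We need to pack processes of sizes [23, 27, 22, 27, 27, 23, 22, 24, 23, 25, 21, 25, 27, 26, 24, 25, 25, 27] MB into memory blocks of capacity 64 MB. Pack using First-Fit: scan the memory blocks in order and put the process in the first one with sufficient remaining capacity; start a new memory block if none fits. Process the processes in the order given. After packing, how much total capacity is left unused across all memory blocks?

23 MB → memory block 1 (remaining 41 MB)
27 MB → memory block 1 (remaining 14 MB)
22 MB → memory block 2 (remaining 42 MB)
27 MB → memory block 2 (remaining 15 MB)
27 MB → memory block 3 (remaining 37 MB)
23 MB → memory block 3 (remaining 14 MB)
22 MB → memory block 4 (remaining 42 MB)
24 MB → memory block 4 (remaining 18 MB)
23 MB → memory block 5 (remaining 41 MB)
25 MB → memory block 5 (remaining 16 MB)
21 MB → memory block 6 (remaining 43 MB)
25 MB → memory block 6 (remaining 18 MB)
27 MB → memory block 7 (remaining 37 MB)
26 MB → memory block 7 (remaining 11 MB)
24 MB → memory block 8 (remaining 40 MB)
25 MB → memory block 8 (remaining 15 MB)
25 MB → memory block 9 (remaining 39 MB)
27 MB → memory block 9 (remaining 12 MB)
9 memory blocks × 64 MB = 576 MB; used 443 MB; unused 133 MB.

133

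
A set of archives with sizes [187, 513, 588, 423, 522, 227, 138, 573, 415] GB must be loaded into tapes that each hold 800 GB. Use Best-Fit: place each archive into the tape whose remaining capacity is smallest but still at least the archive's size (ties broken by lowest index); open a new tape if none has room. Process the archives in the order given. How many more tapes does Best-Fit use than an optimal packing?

0

Best-Fit: [187,513] [588,138] [423] [522,227] [573] [415] → 6 tapes.
6 archives exceed 400 GB (half the capacity), and no two of those can share a tape, so at least 6 tapes are needed.
So 6 is already optimal.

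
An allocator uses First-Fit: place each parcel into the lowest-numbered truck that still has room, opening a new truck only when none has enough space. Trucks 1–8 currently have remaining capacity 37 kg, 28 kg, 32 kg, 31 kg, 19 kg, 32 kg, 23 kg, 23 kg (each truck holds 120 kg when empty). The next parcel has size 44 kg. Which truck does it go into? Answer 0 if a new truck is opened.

0

No truck has ≥ 44 kg free, so a new truck is opened.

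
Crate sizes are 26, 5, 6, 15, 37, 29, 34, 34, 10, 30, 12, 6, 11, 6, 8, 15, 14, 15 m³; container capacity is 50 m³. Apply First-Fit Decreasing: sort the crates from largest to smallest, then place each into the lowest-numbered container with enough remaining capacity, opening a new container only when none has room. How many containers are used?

Sorted descending: 37, 34, 34, 30, 29, 26, 15, 15, 15, 14, 12, 11, 10, 8, 6, 6, 6, 5.
37 m³ → container 1 (remaining 13 m³)
34 m³ → container 2 (remaining 16 m³)
34 m³ → container 3 (remaining 16 m³)
30 m³ → container 4 (remaining 20 m³)
29 m³ → container 5 (remaining 21 m³)
26 m³ → container 6 (remaining 24 m³)
15 m³ → container 2 (remaining 1 m³)
15 m³ → container 3 (remaining 1 m³)
15 m³ → container 4 (remaining 5 m³)
14 m³ → container 5 (remaining 7 m³)
12 m³ → container 1 (remaining 1 m³)
11 m³ → container 6 (remaining 13 m³)
10 m³ → container 6 (remaining 3 m³)
8 m³ → container 7 (remaining 42 m³)
6 m³ → container 5 (remaining 1 m³)
6 m³ → container 7 (remaining 36 m³)
6 m³ → container 7 (remaining 30 m³)
5 m³ → container 4 (remaining 0 m³)

7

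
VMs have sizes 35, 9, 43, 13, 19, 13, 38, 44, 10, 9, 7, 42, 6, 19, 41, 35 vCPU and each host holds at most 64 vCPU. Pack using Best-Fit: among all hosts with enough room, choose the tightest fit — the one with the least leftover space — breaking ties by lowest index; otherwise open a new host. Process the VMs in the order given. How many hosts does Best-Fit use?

7

Put 35 vCPU in host 1; 29 vCPU remain.
Put 9 vCPU in host 1; 20 vCPU remain.
Put 43 vCPU in host 2; 21 vCPU remain.
Put 13 vCPU in host 1; 7 vCPU remain.
Put 19 vCPU in host 2; 2 vCPU remain.
Put 13 vCPU in host 3; 51 vCPU remain.
Put 38 vCPU in host 3; 13 vCPU remain.
Put 44 vCPU in host 4; 20 vCPU remain.
Put 10 vCPU in host 3; 3 vCPU remain.
Put 9 vCPU in host 4; 11 vCPU remain.
Put 7 vCPU in host 1; 0 vCPU remain.
Put 42 vCPU in host 5; 22 vCPU remain.
Put 6 vCPU in host 4; 5 vCPU remain.
Put 19 vCPU in host 5; 3 vCPU remain.
Put 41 vCPU in host 6; 23 vCPU remain.
Put 35 vCPU in host 7; 29 vCPU remain.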